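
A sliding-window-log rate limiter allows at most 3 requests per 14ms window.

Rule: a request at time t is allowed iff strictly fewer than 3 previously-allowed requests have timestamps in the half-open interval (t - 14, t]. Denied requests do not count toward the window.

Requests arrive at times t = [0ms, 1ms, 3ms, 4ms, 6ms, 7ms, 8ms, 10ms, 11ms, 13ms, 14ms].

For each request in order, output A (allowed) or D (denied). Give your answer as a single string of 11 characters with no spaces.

Answer: AAADDDDDDDA

Derivation:
Tracking allowed requests in the window:
  req#1 t=0ms: ALLOW
  req#2 t=1ms: ALLOW
  req#3 t=3ms: ALLOW
  req#4 t=4ms: DENY
  req#5 t=6ms: DENY
  req#6 t=7ms: DENY
  req#7 t=8ms: DENY
  req#8 t=10ms: DENY
  req#9 t=11ms: DENY
  req#10 t=13ms: DENY
  req#11 t=14ms: ALLOW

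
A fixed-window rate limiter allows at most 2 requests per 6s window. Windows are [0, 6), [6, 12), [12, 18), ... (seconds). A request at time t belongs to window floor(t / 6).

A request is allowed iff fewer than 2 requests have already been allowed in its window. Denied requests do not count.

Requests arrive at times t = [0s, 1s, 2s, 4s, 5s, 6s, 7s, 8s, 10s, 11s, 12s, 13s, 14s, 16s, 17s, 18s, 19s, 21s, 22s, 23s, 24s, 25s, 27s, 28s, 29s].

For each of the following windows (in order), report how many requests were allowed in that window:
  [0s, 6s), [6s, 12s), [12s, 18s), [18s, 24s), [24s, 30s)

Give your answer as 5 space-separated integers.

Processing requests:
  req#1 t=0s (window 0): ALLOW
  req#2 t=1s (window 0): ALLOW
  req#3 t=2s (window 0): DENY
  req#4 t=4s (window 0): DENY
  req#5 t=5s (window 0): DENY
  req#6 t=6s (window 1): ALLOW
  req#7 t=7s (window 1): ALLOW
  req#8 t=8s (window 1): DENY
  req#9 t=10s (window 1): DENY
  req#10 t=11s (window 1): DENY
  req#11 t=12s (window 2): ALLOW
  req#12 t=13s (window 2): ALLOW
  req#13 t=14s (window 2): DENY
  req#14 t=16s (window 2): DENY
  req#15 t=17s (window 2): DENY
  req#16 t=18s (window 3): ALLOW
  req#17 t=19s (window 3): ALLOW
  req#18 t=21s (window 3): DENY
  req#19 t=22s (window 3): DENY
  req#20 t=23s (window 3): DENY
  req#21 t=24s (window 4): ALLOW
  req#22 t=25s (window 4): ALLOW
  req#23 t=27s (window 4): DENY
  req#24 t=28s (window 4): DENY
  req#25 t=29s (window 4): DENY

Allowed counts by window: 2 2 2 2 2

Answer: 2 2 2 2 2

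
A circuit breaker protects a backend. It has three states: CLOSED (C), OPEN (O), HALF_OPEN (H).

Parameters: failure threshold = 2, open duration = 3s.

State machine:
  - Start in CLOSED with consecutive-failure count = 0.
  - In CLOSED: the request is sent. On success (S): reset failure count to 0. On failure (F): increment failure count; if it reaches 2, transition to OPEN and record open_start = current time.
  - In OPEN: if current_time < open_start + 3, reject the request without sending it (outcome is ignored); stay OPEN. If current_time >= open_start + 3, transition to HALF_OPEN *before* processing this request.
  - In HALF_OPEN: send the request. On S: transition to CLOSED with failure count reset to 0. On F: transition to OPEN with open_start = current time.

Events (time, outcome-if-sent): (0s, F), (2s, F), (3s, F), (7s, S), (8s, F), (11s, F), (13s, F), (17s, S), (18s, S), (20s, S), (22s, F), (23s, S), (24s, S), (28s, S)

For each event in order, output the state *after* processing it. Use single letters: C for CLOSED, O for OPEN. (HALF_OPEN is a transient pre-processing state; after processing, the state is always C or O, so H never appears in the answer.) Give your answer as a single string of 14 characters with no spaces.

Answer: COOCCOOCCCCCCC

Derivation:
State after each event:
  event#1 t=0s outcome=F: state=CLOSED
  event#2 t=2s outcome=F: state=OPEN
  event#3 t=3s outcome=F: state=OPEN
  event#4 t=7s outcome=S: state=CLOSED
  event#5 t=8s outcome=F: state=CLOSED
  event#6 t=11s outcome=F: state=OPEN
  event#7 t=13s outcome=F: state=OPEN
  event#8 t=17s outcome=S: state=CLOSED
  event#9 t=18s outcome=S: state=CLOSED
  event#10 t=20s outcome=S: state=CLOSED
  event#11 t=22s outcome=F: state=CLOSED
  event#12 t=23s outcome=S: state=CLOSED
  event#13 t=24s outcome=S: state=CLOSED
  event#14 t=28s outcome=S: state=CLOSED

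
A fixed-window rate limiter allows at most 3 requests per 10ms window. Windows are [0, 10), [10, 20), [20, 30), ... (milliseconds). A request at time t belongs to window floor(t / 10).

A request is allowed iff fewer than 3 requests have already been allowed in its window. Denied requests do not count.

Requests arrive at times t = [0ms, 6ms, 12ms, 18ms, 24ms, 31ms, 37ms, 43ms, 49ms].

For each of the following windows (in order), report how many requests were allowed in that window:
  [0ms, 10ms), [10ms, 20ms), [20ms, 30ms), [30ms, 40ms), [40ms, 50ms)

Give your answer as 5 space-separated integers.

Answer: 2 2 1 2 2

Derivation:
Processing requests:
  req#1 t=0ms (window 0): ALLOW
  req#2 t=6ms (window 0): ALLOW
  req#3 t=12ms (window 1): ALLOW
  req#4 t=18ms (window 1): ALLOW
  req#5 t=24ms (window 2): ALLOW
  req#6 t=31ms (window 3): ALLOW
  req#7 t=37ms (window 3): ALLOW
  req#8 t=43ms (window 4): ALLOW
  req#9 t=49ms (window 4): ALLOW

Allowed counts by window: 2 2 1 2 2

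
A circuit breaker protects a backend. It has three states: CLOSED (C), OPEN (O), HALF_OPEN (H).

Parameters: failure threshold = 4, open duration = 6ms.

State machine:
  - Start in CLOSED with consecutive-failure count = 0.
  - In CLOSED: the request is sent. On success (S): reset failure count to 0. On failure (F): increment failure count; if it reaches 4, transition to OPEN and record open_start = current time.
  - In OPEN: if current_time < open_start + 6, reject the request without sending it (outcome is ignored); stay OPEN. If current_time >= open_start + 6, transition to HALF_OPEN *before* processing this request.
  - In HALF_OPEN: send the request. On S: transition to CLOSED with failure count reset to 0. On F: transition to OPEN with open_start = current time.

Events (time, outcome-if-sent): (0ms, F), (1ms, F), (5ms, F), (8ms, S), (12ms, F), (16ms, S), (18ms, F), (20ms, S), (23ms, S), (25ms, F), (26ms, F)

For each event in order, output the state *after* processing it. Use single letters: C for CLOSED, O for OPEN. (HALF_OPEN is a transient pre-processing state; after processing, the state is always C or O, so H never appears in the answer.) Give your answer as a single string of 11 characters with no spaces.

Answer: CCCCCCCCCCC

Derivation:
State after each event:
  event#1 t=0ms outcome=F: state=CLOSED
  event#2 t=1ms outcome=F: state=CLOSED
  event#3 t=5ms outcome=F: state=CLOSED
  event#4 t=8ms outcome=S: state=CLOSED
  event#5 t=12ms outcome=F: state=CLOSED
  event#6 t=16ms outcome=S: state=CLOSED
  event#7 t=18ms outcome=F: state=CLOSED
  event#8 t=20ms outcome=S: state=CLOSED
  event#9 t=23ms outcome=S: state=CLOSED
  event#10 t=25ms outcome=F: state=CLOSED
  event#11 t=26ms outcome=F: state=CLOSED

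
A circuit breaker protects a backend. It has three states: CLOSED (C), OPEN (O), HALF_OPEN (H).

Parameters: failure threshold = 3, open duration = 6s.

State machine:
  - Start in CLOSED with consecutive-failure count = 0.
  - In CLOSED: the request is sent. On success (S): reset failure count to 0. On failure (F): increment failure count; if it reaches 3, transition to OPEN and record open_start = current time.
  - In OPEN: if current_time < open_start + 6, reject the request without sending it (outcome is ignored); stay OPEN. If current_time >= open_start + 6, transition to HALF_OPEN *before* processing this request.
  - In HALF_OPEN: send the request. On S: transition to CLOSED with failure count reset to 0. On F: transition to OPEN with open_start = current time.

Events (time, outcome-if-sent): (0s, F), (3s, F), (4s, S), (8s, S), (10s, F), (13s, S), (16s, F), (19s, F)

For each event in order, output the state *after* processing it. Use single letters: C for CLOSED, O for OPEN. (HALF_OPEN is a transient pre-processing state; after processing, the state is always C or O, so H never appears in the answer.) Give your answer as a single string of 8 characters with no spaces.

Answer: CCCCCCCC

Derivation:
State after each event:
  event#1 t=0s outcome=F: state=CLOSED
  event#2 t=3s outcome=F: state=CLOSED
  event#3 t=4s outcome=S: state=CLOSED
  event#4 t=8s outcome=S: state=CLOSED
  event#5 t=10s outcome=F: state=CLOSED
  event#6 t=13s outcome=S: state=CLOSED
  event#7 t=16s outcome=F: state=CLOSED
  event#8 t=19s outcome=F: state=CLOSED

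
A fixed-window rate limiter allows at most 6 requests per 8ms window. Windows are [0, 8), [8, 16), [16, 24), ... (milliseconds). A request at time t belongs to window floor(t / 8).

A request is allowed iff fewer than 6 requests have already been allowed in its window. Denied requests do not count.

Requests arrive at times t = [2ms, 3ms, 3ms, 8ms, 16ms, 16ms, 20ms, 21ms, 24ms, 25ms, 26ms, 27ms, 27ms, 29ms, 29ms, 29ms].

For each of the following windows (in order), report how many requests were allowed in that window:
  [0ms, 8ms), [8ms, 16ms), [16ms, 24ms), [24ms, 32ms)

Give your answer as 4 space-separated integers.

Answer: 3 1 4 6

Derivation:
Processing requests:
  req#1 t=2ms (window 0): ALLOW
  req#2 t=3ms (window 0): ALLOW
  req#3 t=3ms (window 0): ALLOW
  req#4 t=8ms (window 1): ALLOW
  req#5 t=16ms (window 2): ALLOW
  req#6 t=16ms (window 2): ALLOW
  req#7 t=20ms (window 2): ALLOW
  req#8 t=21ms (window 2): ALLOW
  req#9 t=24ms (window 3): ALLOW
  req#10 t=25ms (window 3): ALLOW
  req#11 t=26ms (window 3): ALLOW
  req#12 t=27ms (window 3): ALLOW
  req#13 t=27ms (window 3): ALLOW
  req#14 t=29ms (window 3): ALLOW
  req#15 t=29ms (window 3): DENY
  req#16 t=29ms (window 3): DENY

Allowed counts by window: 3 1 4 6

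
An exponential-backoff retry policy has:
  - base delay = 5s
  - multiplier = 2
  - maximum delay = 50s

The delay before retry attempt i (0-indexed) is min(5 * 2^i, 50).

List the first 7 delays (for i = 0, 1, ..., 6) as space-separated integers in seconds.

Answer: 5 10 20 40 50 50 50

Derivation:
Computing each delay:
  i=0: min(5*2^0, 50) = 5
  i=1: min(5*2^1, 50) = 10
  i=2: min(5*2^2, 50) = 20
  i=3: min(5*2^3, 50) = 40
  i=4: min(5*2^4, 50) = 50
  i=5: min(5*2^5, 50) = 50
  i=6: min(5*2^6, 50) = 50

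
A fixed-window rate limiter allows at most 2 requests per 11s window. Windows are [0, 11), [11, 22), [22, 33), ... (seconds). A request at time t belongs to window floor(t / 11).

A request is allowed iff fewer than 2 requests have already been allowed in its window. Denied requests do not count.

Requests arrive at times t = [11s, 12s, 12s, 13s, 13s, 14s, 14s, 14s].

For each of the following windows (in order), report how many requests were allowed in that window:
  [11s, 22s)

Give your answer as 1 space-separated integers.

Processing requests:
  req#1 t=11s (window 1): ALLOW
  req#2 t=12s (window 1): ALLOW
  req#3 t=12s (window 1): DENY
  req#4 t=13s (window 1): DENY
  req#5 t=13s (window 1): DENY
  req#6 t=14s (window 1): DENY
  req#7 t=14s (window 1): DENY
  req#8 t=14s (window 1): DENY

Allowed counts by window: 2

Answer: 2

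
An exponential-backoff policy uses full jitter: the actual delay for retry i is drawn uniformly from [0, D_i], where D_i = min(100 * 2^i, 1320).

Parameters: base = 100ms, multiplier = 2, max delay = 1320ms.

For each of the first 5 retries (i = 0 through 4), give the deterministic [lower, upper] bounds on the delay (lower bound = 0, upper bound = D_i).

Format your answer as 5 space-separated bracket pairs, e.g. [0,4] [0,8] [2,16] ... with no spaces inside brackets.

Answer: [0,100] [0,200] [0,400] [0,800] [0,1320]

Derivation:
Computing bounds per retry:
  i=0: D_i=min(100*2^0,1320)=100, bounds=[0,100]
  i=1: D_i=min(100*2^1,1320)=200, bounds=[0,200]
  i=2: D_i=min(100*2^2,1320)=400, bounds=[0,400]
  i=3: D_i=min(100*2^3,1320)=800, bounds=[0,800]
  i=4: D_i=min(100*2^4,1320)=1320, bounds=[0,1320]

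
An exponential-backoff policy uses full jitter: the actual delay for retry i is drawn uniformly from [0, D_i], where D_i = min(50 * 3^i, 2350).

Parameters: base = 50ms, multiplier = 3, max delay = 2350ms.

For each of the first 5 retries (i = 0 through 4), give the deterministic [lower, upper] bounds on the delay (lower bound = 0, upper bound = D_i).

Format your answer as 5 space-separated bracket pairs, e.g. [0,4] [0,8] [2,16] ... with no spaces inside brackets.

Computing bounds per retry:
  i=0: D_i=min(50*3^0,2350)=50, bounds=[0,50]
  i=1: D_i=min(50*3^1,2350)=150, bounds=[0,150]
  i=2: D_i=min(50*3^2,2350)=450, bounds=[0,450]
  i=3: D_i=min(50*3^3,2350)=1350, bounds=[0,1350]
  i=4: D_i=min(50*3^4,2350)=2350, bounds=[0,2350]

Answer: [0,50] [0,150] [0,450] [0,1350] [0,2350]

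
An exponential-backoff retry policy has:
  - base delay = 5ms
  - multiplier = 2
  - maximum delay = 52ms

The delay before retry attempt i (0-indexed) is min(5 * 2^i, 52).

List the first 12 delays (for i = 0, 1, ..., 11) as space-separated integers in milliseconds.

Answer: 5 10 20 40 52 52 52 52 52 52 52 52

Derivation:
Computing each delay:
  i=0: min(5*2^0, 52) = 5
  i=1: min(5*2^1, 52) = 10
  i=2: min(5*2^2, 52) = 20
  i=3: min(5*2^3, 52) = 40
  i=4: min(5*2^4, 52) = 52
  i=5: min(5*2^5, 52) = 52
  i=6: min(5*2^6, 52) = 52
  i=7: min(5*2^7, 52) = 52
  i=8: min(5*2^8, 52) = 52
  i=9: min(5*2^9, 52) = 52
  i=10: min(5*2^10, 52) = 52
  i=11: min(5*2^11, 52) = 52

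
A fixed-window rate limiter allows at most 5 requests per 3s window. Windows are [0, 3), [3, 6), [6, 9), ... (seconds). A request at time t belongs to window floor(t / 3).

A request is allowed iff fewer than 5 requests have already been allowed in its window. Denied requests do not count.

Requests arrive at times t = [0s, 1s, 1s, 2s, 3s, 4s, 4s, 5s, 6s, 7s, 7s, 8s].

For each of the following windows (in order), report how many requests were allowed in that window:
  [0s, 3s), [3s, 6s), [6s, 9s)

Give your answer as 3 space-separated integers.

Answer: 4 4 4

Derivation:
Processing requests:
  req#1 t=0s (window 0): ALLOW
  req#2 t=1s (window 0): ALLOW
  req#3 t=1s (window 0): ALLOW
  req#4 t=2s (window 0): ALLOW
  req#5 t=3s (window 1): ALLOW
  req#6 t=4s (window 1): ALLOW
  req#7 t=4s (window 1): ALLOW
  req#8 t=5s (window 1): ALLOW
  req#9 t=6s (window 2): ALLOW
  req#10 t=7s (window 2): ALLOW
  req#11 t=7s (window 2): ALLOW
  req#12 t=8s (window 2): ALLOW

Allowed counts by window: 4 4 4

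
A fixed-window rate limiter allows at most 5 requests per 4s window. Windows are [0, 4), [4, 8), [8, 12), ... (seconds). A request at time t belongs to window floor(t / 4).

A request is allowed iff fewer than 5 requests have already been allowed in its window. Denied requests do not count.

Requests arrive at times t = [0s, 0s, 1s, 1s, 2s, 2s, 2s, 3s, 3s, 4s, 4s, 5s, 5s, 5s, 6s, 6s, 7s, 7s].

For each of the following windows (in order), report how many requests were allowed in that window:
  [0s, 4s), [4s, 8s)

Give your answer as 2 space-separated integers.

Answer: 5 5

Derivation:
Processing requests:
  req#1 t=0s (window 0): ALLOW
  req#2 t=0s (window 0): ALLOW
  req#3 t=1s (window 0): ALLOW
  req#4 t=1s (window 0): ALLOW
  req#5 t=2s (window 0): ALLOW
  req#6 t=2s (window 0): DENY
  req#7 t=2s (window 0): DENY
  req#8 t=3s (window 0): DENY
  req#9 t=3s (window 0): DENY
  req#10 t=4s (window 1): ALLOW
  req#11 t=4s (window 1): ALLOW
  req#12 t=5s (window 1): ALLOW
  req#13 t=5s (window 1): ALLOW
  req#14 t=5s (window 1): ALLOW
  req#15 t=6s (window 1): DENY
  req#16 t=6s (window 1): DENY
  req#17 t=7s (window 1): DENY
  req#18 t=7s (window 1): DENY

Allowed counts by window: 5 5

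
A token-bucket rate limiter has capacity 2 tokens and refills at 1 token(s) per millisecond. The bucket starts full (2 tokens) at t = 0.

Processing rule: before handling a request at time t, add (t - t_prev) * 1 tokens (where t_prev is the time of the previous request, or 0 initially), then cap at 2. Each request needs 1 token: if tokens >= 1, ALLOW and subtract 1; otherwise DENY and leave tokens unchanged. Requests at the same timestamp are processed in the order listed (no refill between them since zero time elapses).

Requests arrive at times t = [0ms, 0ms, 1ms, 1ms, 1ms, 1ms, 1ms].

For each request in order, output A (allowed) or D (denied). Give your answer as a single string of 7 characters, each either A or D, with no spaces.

Simulating step by step:
  req#1 t=0ms: ALLOW
  req#2 t=0ms: ALLOW
  req#3 t=1ms: ALLOW
  req#4 t=1ms: DENY
  req#5 t=1ms: DENY
  req#6 t=1ms: DENY
  req#7 t=1ms: DENY

Answer: AAADDDD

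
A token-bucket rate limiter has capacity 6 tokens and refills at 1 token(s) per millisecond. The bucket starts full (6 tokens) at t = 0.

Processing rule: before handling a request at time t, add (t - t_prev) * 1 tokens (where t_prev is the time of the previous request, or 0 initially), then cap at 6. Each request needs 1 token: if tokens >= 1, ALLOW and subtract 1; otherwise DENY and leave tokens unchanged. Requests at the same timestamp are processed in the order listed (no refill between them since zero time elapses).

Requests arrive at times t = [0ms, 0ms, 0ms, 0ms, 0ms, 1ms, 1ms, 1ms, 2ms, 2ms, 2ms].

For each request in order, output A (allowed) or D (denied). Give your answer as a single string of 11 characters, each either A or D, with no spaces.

Simulating step by step:
  req#1 t=0ms: ALLOW
  req#2 t=0ms: ALLOW
  req#3 t=0ms: ALLOW
  req#4 t=0ms: ALLOW
  req#5 t=0ms: ALLOW
  req#6 t=1ms: ALLOW
  req#7 t=1ms: ALLOW
  req#8 t=1ms: DENY
  req#9 t=2ms: ALLOW
  req#10 t=2ms: DENY
  req#11 t=2ms: DENY

Answer: AAAAAAADADD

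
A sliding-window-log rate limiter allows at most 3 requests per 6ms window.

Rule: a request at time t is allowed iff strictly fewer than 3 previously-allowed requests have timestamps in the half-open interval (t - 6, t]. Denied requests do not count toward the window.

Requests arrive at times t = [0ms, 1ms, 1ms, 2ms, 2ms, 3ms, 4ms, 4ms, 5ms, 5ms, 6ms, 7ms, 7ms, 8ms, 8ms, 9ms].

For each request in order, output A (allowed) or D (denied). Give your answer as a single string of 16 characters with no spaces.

Tracking allowed requests in the window:
  req#1 t=0ms: ALLOW
  req#2 t=1ms: ALLOW
  req#3 t=1ms: ALLOW
  req#4 t=2ms: DENY
  req#5 t=2ms: DENY
  req#6 t=3ms: DENY
  req#7 t=4ms: DENY
  req#8 t=4ms: DENY
  req#9 t=5ms: DENY
  req#10 t=5ms: DENY
  req#11 t=6ms: ALLOW
  req#12 t=7ms: ALLOW
  req#13 t=7ms: ALLOW
  req#14 t=8ms: DENY
  req#15 t=8ms: DENY
  req#16 t=9ms: DENY

Answer: AAADDDDDDDAAADDD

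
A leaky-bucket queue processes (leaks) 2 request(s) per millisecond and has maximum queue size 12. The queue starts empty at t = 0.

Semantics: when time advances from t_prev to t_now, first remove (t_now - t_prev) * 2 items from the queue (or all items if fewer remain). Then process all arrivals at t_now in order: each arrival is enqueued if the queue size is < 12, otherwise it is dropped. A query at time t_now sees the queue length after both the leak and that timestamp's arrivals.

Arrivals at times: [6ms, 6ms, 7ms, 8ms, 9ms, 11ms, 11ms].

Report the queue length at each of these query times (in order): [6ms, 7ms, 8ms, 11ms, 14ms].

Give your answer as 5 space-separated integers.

Queue lengths at query times:
  query t=6ms: backlog = 2
  query t=7ms: backlog = 1
  query t=8ms: backlog = 1
  query t=11ms: backlog = 2
  query t=14ms: backlog = 0

Answer: 2 1 1 2 0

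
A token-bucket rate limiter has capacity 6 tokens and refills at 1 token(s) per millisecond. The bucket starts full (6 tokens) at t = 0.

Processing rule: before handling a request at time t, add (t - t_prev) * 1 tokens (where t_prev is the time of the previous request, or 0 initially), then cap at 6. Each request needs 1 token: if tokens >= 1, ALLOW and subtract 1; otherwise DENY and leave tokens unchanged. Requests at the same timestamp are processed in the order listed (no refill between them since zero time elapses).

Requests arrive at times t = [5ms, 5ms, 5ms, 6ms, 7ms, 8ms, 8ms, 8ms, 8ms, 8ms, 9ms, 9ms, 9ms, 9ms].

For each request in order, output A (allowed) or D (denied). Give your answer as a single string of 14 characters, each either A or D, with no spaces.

Answer: AAAAAAAAADADDD

Derivation:
Simulating step by step:
  req#1 t=5ms: ALLOW
  req#2 t=5ms: ALLOW
  req#3 t=5ms: ALLOW
  req#4 t=6ms: ALLOW
  req#5 t=7ms: ALLOW
  req#6 t=8ms: ALLOW
  req#7 t=8ms: ALLOW
  req#8 t=8ms: ALLOW
  req#9 t=8ms: ALLOW
  req#10 t=8ms: DENY
  req#11 t=9ms: ALLOW
  req#12 t=9ms: DENY
  req#13 t=9ms: DENY
  req#14 t=9ms: DENY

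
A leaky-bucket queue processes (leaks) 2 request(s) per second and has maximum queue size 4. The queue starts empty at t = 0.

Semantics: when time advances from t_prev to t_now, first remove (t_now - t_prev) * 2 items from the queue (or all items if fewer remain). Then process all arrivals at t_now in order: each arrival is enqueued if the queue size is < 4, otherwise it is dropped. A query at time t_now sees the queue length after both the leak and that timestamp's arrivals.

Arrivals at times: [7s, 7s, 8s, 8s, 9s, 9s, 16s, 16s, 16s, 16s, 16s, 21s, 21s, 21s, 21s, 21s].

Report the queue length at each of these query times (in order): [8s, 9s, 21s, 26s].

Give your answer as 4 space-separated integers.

Answer: 2 2 4 0

Derivation:
Queue lengths at query times:
  query t=8s: backlog = 2
  query t=9s: backlog = 2
  query t=21s: backlog = 4
  query t=26s: backlog = 0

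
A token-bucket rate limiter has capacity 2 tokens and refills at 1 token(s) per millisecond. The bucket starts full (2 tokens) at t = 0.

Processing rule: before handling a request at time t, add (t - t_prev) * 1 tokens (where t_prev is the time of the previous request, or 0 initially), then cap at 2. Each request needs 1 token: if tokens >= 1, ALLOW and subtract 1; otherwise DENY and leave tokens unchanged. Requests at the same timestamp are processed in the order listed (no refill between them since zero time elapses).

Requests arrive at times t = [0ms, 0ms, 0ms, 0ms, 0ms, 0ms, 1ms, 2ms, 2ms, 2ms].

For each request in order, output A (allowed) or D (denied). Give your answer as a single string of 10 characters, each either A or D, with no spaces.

Simulating step by step:
  req#1 t=0ms: ALLOW
  req#2 t=0ms: ALLOW
  req#3 t=0ms: DENY
  req#4 t=0ms: DENY
  req#5 t=0ms: DENY
  req#6 t=0ms: DENY
  req#7 t=1ms: ALLOW
  req#8 t=2ms: ALLOW
  req#9 t=2ms: DENY
  req#10 t=2ms: DENY

Answer: AADDDDAADD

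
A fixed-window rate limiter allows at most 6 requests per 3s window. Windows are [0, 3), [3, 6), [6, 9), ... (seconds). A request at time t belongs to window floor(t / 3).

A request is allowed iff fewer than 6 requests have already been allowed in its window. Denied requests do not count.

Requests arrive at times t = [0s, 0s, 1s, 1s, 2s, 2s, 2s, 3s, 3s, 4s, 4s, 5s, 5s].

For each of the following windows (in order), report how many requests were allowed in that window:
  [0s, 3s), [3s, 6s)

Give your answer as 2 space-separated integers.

Answer: 6 6

Derivation:
Processing requests:
  req#1 t=0s (window 0): ALLOW
  req#2 t=0s (window 0): ALLOW
  req#3 t=1s (window 0): ALLOW
  req#4 t=1s (window 0): ALLOW
  req#5 t=2s (window 0): ALLOW
  req#6 t=2s (window 0): ALLOW
  req#7 t=2s (window 0): DENY
  req#8 t=3s (window 1): ALLOW
  req#9 t=3s (window 1): ALLOW
  req#10 t=4s (window 1): ALLOW
  req#11 t=4s (window 1): ALLOW
  req#12 t=5s (window 1): ALLOW
  req#13 t=5s (window 1): ALLOW

Allowed counts by window: 6 6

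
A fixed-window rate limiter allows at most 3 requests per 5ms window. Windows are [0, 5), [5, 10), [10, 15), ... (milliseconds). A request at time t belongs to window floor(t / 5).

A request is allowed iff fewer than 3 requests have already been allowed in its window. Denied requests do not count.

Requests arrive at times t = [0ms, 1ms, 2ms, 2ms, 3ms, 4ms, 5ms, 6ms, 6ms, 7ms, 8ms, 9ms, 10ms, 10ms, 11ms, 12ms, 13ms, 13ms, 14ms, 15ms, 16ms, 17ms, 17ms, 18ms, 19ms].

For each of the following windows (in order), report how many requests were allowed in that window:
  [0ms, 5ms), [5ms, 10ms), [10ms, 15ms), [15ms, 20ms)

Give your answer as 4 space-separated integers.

Answer: 3 3 3 3

Derivation:
Processing requests:
  req#1 t=0ms (window 0): ALLOW
  req#2 t=1ms (window 0): ALLOW
  req#3 t=2ms (window 0): ALLOW
  req#4 t=2ms (window 0): DENY
  req#5 t=3ms (window 0): DENY
  req#6 t=4ms (window 0): DENY
  req#7 t=5ms (window 1): ALLOW
  req#8 t=6ms (window 1): ALLOW
  req#9 t=6ms (window 1): ALLOW
  req#10 t=7ms (window 1): DENY
  req#11 t=8ms (window 1): DENY
  req#12 t=9ms (window 1): DENY
  req#13 t=10ms (window 2): ALLOW
  req#14 t=10ms (window 2): ALLOW
  req#15 t=11ms (window 2): ALLOW
  req#16 t=12ms (window 2): DENY
  req#17 t=13ms (window 2): DENY
  req#18 t=13ms (window 2): DENY
  req#19 t=14ms (window 2): DENY
  req#20 t=15ms (window 3): ALLOW
  req#21 t=16ms (window 3): ALLOW
  req#22 t=17ms (window 3): ALLOW
  req#23 t=17ms (window 3): DENY
  req#24 t=18ms (window 3): DENY
  req#25 t=19ms (window 3): DENY

Allowed counts by window: 3 3 3 3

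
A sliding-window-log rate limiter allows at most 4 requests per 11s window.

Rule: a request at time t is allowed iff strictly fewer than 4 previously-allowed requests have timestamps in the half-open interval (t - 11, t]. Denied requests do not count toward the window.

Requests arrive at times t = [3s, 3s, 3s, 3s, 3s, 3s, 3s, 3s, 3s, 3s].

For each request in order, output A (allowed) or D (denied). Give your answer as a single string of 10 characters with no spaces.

Answer: AAAADDDDDD

Derivation:
Tracking allowed requests in the window:
  req#1 t=3s: ALLOW
  req#2 t=3s: ALLOW
  req#3 t=3s: ALLOW
  req#4 t=3s: ALLOW
  req#5 t=3s: DENY
  req#6 t=3s: DENY
  req#7 t=3s: DENY
  req#8 t=3s: DENY
  req#9 t=3s: DENY
  req#10 t=3s: DENY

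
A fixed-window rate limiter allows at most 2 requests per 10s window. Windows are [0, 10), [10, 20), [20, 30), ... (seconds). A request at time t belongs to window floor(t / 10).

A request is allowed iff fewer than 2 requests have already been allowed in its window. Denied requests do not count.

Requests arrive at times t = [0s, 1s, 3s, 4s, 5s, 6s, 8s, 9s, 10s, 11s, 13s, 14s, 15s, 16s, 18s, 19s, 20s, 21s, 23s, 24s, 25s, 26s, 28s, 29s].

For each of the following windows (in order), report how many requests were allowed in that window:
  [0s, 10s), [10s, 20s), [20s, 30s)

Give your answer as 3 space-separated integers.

Processing requests:
  req#1 t=0s (window 0): ALLOW
  req#2 t=1s (window 0): ALLOW
  req#3 t=3s (window 0): DENY
  req#4 t=4s (window 0): DENY
  req#5 t=5s (window 0): DENY
  req#6 t=6s (window 0): DENY
  req#7 t=8s (window 0): DENY
  req#8 t=9s (window 0): DENY
  req#9 t=10s (window 1): ALLOW
  req#10 t=11s (window 1): ALLOW
  req#11 t=13s (window 1): DENY
  req#12 t=14s (window 1): DENY
  req#13 t=15s (window 1): DENY
  req#14 t=16s (window 1): DENY
  req#15 t=18s (window 1): DENY
  req#16 t=19s (window 1): DENY
  req#17 t=20s (window 2): ALLOW
  req#18 t=21s (window 2): ALLOW
  req#19 t=23s (window 2): DENY
  req#20 t=24s (window 2): DENY
  req#21 t=25s (window 2): DENY
  req#22 t=26s (window 2): DENY
  req#23 t=28s (window 2): DENY
  req#24 t=29s (window 2): DENY

Allowed counts by window: 2 2 2

Answer: 2 2 2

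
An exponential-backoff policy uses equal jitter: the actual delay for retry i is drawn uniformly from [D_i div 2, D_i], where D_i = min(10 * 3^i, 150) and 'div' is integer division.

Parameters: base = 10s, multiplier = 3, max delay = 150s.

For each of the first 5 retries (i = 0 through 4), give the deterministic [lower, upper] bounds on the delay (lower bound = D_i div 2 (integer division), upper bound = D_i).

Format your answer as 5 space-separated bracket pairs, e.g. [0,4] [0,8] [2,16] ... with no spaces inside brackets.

Answer: [5,10] [15,30] [45,90] [75,150] [75,150]

Derivation:
Computing bounds per retry:
  i=0: D_i=min(10*3^0,150)=10, bounds=[5,10]
  i=1: D_i=min(10*3^1,150)=30, bounds=[15,30]
  i=2: D_i=min(10*3^2,150)=90, bounds=[45,90]
  i=3: D_i=min(10*3^3,150)=150, bounds=[75,150]
  i=4: D_i=min(10*3^4,150)=150, bounds=[75,150]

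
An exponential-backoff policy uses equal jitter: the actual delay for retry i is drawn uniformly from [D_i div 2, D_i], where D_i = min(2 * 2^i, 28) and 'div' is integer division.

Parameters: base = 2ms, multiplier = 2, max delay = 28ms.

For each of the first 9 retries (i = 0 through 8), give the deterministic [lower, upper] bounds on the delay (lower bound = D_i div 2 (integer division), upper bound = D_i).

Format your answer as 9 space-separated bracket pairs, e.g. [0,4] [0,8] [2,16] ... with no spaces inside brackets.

Answer: [1,2] [2,4] [4,8] [8,16] [14,28] [14,28] [14,28] [14,28] [14,28]

Derivation:
Computing bounds per retry:
  i=0: D_i=min(2*2^0,28)=2, bounds=[1,2]
  i=1: D_i=min(2*2^1,28)=4, bounds=[2,4]
  i=2: D_i=min(2*2^2,28)=8, bounds=[4,8]
  i=3: D_i=min(2*2^3,28)=16, bounds=[8,16]
  i=4: D_i=min(2*2^4,28)=28, bounds=[14,28]
  i=5: D_i=min(2*2^5,28)=28, bounds=[14,28]
  i=6: D_i=min(2*2^6,28)=28, bounds=[14,28]
  i=7: D_i=min(2*2^7,28)=28, bounds=[14,28]
  i=8: D_i=min(2*2^8,28)=28, bounds=[14,28]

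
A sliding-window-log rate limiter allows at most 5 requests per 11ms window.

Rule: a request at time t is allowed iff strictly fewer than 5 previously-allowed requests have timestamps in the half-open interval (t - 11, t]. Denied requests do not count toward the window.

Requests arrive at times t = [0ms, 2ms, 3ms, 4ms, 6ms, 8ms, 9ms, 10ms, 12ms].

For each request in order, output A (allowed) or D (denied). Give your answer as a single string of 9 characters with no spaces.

Answer: AAAAADDDA

Derivation:
Tracking allowed requests in the window:
  req#1 t=0ms: ALLOW
  req#2 t=2ms: ALLOW
  req#3 t=3ms: ALLOW
  req#4 t=4ms: ALLOW
  req#5 t=6ms: ALLOW
  req#6 t=8ms: DENY
  req#7 t=9ms: DENY
  req#8 t=10ms: DENY
  req#9 t=12ms: ALLOW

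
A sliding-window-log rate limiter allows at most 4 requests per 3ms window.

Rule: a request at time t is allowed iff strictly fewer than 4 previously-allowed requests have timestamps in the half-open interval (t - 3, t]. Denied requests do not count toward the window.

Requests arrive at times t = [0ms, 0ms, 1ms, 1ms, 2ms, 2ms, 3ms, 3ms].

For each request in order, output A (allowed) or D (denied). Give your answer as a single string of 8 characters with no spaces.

Answer: AAAADDAA

Derivation:
Tracking allowed requests in the window:
  req#1 t=0ms: ALLOW
  req#2 t=0ms: ALLOW
  req#3 t=1ms: ALLOW
  req#4 t=1ms: ALLOW
  req#5 t=2ms: DENY
  req#6 t=2ms: DENY
  req#7 t=3ms: ALLOW
  req#8 t=3ms: ALLOW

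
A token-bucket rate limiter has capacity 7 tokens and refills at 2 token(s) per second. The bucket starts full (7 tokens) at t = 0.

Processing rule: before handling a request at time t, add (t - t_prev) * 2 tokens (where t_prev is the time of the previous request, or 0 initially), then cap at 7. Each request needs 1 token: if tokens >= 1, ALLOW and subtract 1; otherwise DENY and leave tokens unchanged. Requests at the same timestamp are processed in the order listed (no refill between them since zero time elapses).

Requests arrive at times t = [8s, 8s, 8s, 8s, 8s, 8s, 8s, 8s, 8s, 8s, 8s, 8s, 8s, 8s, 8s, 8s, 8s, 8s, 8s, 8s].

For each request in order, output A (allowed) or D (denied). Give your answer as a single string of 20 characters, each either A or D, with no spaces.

Answer: AAAAAAADDDDDDDDDDDDD

Derivation:
Simulating step by step:
  req#1 t=8s: ALLOW
  req#2 t=8s: ALLOW
  req#3 t=8s: ALLOW
  req#4 t=8s: ALLOW
  req#5 t=8s: ALLOW
  req#6 t=8s: ALLOW
  req#7 t=8s: ALLOW
  req#8 t=8s: DENY
  req#9 t=8s: DENY
  req#10 t=8s: DENY
  req#11 t=8s: DENY
  req#12 t=8s: DENY
  req#13 t=8s: DENY
  req#14 t=8s: DENY
  req#15 t=8s: DENY
  req#16 t=8s: DENY
  req#17 t=8s: DENY
  req#18 t=8s: DENY
  req#19 t=8s: DENY
  req#20 t=8s: DENY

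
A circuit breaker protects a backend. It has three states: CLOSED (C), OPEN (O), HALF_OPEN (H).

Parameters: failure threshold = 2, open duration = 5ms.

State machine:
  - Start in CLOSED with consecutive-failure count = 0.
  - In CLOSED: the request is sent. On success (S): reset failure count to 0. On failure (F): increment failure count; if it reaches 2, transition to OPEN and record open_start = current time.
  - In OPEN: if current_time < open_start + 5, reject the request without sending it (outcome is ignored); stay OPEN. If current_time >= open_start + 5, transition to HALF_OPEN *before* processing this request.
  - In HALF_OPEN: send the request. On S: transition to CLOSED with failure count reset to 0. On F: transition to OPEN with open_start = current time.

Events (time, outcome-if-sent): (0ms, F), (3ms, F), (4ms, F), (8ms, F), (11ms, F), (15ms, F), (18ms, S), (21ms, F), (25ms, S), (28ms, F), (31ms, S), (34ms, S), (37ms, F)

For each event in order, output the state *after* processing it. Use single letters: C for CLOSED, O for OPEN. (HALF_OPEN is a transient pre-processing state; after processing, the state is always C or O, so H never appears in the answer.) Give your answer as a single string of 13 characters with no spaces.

Answer: COOOOOOOOOOCC

Derivation:
State after each event:
  event#1 t=0ms outcome=F: state=CLOSED
  event#2 t=3ms outcome=F: state=OPEN
  event#3 t=4ms outcome=F: state=OPEN
  event#4 t=8ms outcome=F: state=OPEN
  event#5 t=11ms outcome=F: state=OPEN
  event#6 t=15ms outcome=F: state=OPEN
  event#7 t=18ms outcome=S: state=OPEN
  event#8 t=21ms outcome=F: state=OPEN
  event#9 t=25ms outcome=S: state=OPEN
  event#10 t=28ms outcome=F: state=OPEN
  event#11 t=31ms outcome=S: state=OPEN
  event#12 t=34ms outcome=S: state=CLOSED
  event#13 t=37ms outcome=F: state=CLOSED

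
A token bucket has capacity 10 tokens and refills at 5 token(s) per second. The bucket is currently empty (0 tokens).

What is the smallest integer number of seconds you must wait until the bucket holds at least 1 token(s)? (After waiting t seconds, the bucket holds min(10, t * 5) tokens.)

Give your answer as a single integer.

Answer: 1

Derivation:
Need t * 5 >= 1, so t >= 1/5.
Smallest integer t = ceil(1/5) = 1.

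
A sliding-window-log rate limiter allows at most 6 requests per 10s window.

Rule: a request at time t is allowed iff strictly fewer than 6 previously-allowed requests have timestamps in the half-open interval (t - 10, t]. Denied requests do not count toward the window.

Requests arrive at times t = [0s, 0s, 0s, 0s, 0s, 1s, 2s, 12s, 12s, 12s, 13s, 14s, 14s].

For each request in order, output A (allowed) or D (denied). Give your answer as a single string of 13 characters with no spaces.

Tracking allowed requests in the window:
  req#1 t=0s: ALLOW
  req#2 t=0s: ALLOW
  req#3 t=0s: ALLOW
  req#4 t=0s: ALLOW
  req#5 t=0s: ALLOW
  req#6 t=1s: ALLOW
  req#7 t=2s: DENY
  req#8 t=12s: ALLOW
  req#9 t=12s: ALLOW
  req#10 t=12s: ALLOW
  req#11 t=13s: ALLOW
  req#12 t=14s: ALLOW
  req#13 t=14s: ALLOW

Answer: AAAAAADAAAAAA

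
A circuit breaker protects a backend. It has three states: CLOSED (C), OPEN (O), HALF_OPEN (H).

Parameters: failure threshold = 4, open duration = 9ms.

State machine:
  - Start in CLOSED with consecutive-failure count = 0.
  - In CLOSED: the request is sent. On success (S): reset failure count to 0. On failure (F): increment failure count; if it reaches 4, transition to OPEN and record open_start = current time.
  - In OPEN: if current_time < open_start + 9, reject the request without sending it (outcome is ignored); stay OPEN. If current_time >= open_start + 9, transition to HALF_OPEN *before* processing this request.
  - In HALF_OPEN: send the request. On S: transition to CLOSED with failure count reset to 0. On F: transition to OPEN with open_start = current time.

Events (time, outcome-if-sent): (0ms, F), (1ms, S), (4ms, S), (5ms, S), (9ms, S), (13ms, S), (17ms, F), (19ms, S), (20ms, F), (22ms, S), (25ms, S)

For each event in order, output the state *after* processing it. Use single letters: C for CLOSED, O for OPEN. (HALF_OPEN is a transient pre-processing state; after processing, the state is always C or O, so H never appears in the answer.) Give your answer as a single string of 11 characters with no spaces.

State after each event:
  event#1 t=0ms outcome=F: state=CLOSED
  event#2 t=1ms outcome=S: state=CLOSED
  event#3 t=4ms outcome=S: state=CLOSED
  event#4 t=5ms outcome=S: state=CLOSED
  event#5 t=9ms outcome=S: state=CLOSED
  event#6 t=13ms outcome=S: state=CLOSED
  event#7 t=17ms outcome=F: state=CLOSED
  event#8 t=19ms outcome=S: state=CLOSED
  event#9 t=20ms outcome=F: state=CLOSED
  event#10 t=22ms outcome=S: state=CLOSED
  event#11 t=25ms outcome=S: state=CLOSED

Answer: CCCCCCCCCCC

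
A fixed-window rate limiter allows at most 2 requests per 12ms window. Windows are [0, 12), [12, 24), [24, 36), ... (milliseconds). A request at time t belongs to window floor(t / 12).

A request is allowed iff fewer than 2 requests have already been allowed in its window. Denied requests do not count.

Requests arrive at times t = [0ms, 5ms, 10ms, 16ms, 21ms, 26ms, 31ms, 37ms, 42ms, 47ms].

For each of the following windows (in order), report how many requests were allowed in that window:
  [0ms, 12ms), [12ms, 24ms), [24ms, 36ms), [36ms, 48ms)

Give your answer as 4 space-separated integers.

Processing requests:
  req#1 t=0ms (window 0): ALLOW
  req#2 t=5ms (window 0): ALLOW
  req#3 t=10ms (window 0): DENY
  req#4 t=16ms (window 1): ALLOW
  req#5 t=21ms (window 1): ALLOW
  req#6 t=26ms (window 2): ALLOW
  req#7 t=31ms (window 2): ALLOW
  req#8 t=37ms (window 3): ALLOW
  req#9 t=42ms (window 3): ALLOW
  req#10 t=47ms (window 3): DENY

Allowed counts by window: 2 2 2 2

Answer: 2 2 2 2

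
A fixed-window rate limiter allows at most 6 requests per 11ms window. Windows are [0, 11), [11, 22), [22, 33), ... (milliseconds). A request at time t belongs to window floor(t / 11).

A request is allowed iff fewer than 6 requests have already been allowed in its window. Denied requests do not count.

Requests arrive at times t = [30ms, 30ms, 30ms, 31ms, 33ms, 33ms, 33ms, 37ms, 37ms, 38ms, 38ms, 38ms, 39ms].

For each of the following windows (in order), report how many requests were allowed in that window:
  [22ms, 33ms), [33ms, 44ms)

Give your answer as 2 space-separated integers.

Answer: 4 6

Derivation:
Processing requests:
  req#1 t=30ms (window 2): ALLOW
  req#2 t=30ms (window 2): ALLOW
  req#3 t=30ms (window 2): ALLOW
  req#4 t=31ms (window 2): ALLOW
  req#5 t=33ms (window 3): ALLOW
  req#6 t=33ms (window 3): ALLOW
  req#7 t=33ms (window 3): ALLOW
  req#8 t=37ms (window 3): ALLOW
  req#9 t=37ms (window 3): ALLOW
  req#10 t=38ms (window 3): ALLOW
  req#11 t=38ms (window 3): DENY
  req#12 t=38ms (window 3): DENY
  req#13 t=39ms (window 3): DENY

Allowed counts by window: 4 6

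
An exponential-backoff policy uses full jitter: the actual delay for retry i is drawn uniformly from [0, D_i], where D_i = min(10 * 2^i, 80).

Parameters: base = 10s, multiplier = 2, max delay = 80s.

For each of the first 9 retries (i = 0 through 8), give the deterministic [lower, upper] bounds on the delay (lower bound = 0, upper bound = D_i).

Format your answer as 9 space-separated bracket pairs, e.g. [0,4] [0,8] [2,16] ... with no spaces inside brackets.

Answer: [0,10] [0,20] [0,40] [0,80] [0,80] [0,80] [0,80] [0,80] [0,80]

Derivation:
Computing bounds per retry:
  i=0: D_i=min(10*2^0,80)=10, bounds=[0,10]
  i=1: D_i=min(10*2^1,80)=20, bounds=[0,20]
  i=2: D_i=min(10*2^2,80)=40, bounds=[0,40]
  i=3: D_i=min(10*2^3,80)=80, bounds=[0,80]
  i=4: D_i=min(10*2^4,80)=80, bounds=[0,80]
  i=5: D_i=min(10*2^5,80)=80, bounds=[0,80]
  i=6: D_i=min(10*2^6,80)=80, bounds=[0,80]
  i=7: D_i=min(10*2^7,80)=80, bounds=[0,80]
  i=8: D_i=min(10*2^8,80)=80, bounds=[0,80]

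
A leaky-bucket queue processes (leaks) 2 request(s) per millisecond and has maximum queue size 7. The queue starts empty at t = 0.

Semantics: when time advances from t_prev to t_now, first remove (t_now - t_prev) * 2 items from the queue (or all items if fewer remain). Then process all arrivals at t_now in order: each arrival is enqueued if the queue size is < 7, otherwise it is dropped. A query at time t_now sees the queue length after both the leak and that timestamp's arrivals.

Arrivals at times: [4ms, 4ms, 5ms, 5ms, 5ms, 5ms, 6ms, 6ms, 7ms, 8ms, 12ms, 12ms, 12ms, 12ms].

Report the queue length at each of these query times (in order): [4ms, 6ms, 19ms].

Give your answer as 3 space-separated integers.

Answer: 2 4 0

Derivation:
Queue lengths at query times:
  query t=4ms: backlog = 2
  query t=6ms: backlog = 4
  query t=19ms: backlog = 0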